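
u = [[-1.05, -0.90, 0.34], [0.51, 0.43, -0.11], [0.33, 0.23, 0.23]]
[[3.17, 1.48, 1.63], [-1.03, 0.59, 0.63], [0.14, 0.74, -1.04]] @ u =[[-2.04, -1.84, 1.29], [1.59, 1.33, -0.27], [-0.11, -0.05, -0.27]]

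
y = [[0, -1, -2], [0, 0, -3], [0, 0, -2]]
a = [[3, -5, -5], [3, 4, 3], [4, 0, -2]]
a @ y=[[0, -3, 19], [0, -3, -24], [0, -4, -4]]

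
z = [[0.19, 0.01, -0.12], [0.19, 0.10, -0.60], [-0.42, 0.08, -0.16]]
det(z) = 0.00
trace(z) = 0.13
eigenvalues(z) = [(0.27+0j), (-0.07+0.05j), (-0.07-0.05j)]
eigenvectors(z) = [[(0.34+0j), (0.11-0.02j), (0.11+0.02j)], [(0.93+0j), (0.94+0j), (0.94-0j)], [-0.16+0.00j, (0.3-0.08j), 0.30+0.08j]]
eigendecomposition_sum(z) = [[0.28+0.00j,(-0.01+0j),(-0.06+0j)], [(0.75+0j),-0.03+0.00j,(-0.16+0j)], [-0.13+0.00j,0.01+0.00j,0.03+0.00j]] + [[-0.04-0.07j,(0.01+0.02j),-0.03-0.03j], [(-0.28-0.63j),(0.07+0.18j),(-0.22-0.28j)], [(-0.15-0.18j),(0.04+0.05j),(-0.09-0.07j)]] + [[-0.04+0.07j, 0.01-0.02j, (-0.03+0.03j)], [-0.28+0.63j, (0.07-0.18j), (-0.22+0.28j)], [-0.15+0.18j, (0.04-0.05j), (-0.09+0.07j)]]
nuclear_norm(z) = 1.15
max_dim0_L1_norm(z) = 0.88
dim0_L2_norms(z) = [0.5, 0.13, 0.63]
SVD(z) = [[-0.27, 0.29, 0.92], [-0.96, -0.05, -0.26], [-0.03, -0.96, 0.29]] @ diag([0.6611638460063345, 0.4774103049818199, 0.006462927454155922]) @ [[-0.33, -0.15, 0.93], [0.94, -0.16, 0.31], [0.11, 0.97, 0.20]]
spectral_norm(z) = 0.66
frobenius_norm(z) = 0.82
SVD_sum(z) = [[0.06, 0.03, -0.16],[0.21, 0.10, -0.59],[0.01, 0.0, -0.02]] + [[0.13, -0.02, 0.04], [-0.02, 0.0, -0.01], [-0.43, 0.07, -0.14]] + [[0.0, 0.01, 0.00], [-0.0, -0.00, -0.00], [0.00, 0.0, 0.0]]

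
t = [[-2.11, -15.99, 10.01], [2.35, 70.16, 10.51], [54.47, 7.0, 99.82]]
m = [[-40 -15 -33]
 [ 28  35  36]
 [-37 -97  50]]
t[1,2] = 10.51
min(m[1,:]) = 28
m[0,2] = -33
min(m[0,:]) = -40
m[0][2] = -33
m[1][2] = 36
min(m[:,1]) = -97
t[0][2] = 10.01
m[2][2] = 50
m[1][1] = 35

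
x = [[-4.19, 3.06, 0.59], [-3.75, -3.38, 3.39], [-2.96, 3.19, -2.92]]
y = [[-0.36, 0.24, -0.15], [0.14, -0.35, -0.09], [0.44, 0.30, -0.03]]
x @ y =[[2.2, -1.9, 0.34], [2.37, 1.3, 0.76], [0.23, -2.70, 0.24]]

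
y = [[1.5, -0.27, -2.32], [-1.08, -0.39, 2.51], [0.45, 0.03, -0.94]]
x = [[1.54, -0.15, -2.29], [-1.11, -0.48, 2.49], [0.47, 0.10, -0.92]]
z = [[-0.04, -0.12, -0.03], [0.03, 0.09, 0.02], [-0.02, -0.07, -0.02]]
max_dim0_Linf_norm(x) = 2.49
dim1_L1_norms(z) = [0.19, 0.14, 0.11]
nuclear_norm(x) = 4.57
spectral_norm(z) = 0.18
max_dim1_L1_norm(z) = 0.19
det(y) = 0.07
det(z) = 0.00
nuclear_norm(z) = 0.18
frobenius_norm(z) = 0.18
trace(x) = 0.14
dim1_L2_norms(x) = [2.76, 2.77, 1.04]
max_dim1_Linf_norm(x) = 2.49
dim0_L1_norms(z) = [0.09, 0.28, 0.07]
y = z + x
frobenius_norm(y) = 4.05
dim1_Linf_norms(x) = [2.29, 2.49, 0.92]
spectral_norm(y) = 4.01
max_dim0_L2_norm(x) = 3.51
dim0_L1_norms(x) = [3.12, 0.73, 5.7]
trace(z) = 0.03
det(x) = 0.01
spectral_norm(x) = 4.01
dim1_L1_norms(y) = [4.09, 3.98, 1.42]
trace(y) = 0.17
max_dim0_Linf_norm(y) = 2.51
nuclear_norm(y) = 4.61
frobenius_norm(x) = 4.05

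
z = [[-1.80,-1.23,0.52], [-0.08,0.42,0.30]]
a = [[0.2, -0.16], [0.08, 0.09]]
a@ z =[[-0.35, -0.31, 0.06], [-0.15, -0.06, 0.07]]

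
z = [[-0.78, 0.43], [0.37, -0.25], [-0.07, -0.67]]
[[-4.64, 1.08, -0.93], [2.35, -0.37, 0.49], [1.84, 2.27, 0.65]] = z @ [[4.19, -3.07, 0.63], [-3.18, -3.06, -1.03]]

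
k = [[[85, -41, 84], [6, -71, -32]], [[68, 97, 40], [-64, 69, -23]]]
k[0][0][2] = 84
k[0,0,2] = 84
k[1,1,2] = -23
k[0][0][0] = 85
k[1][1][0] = -64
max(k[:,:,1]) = 97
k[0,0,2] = 84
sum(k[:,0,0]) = 153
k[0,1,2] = -32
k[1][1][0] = -64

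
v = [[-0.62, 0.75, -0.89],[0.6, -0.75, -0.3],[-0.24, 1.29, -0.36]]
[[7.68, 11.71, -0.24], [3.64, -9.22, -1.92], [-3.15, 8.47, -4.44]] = v@ [[-6.47, -11.43, -7.63],[-6.27, 3.91, -4.32],[-9.41, -1.9, 1.94]]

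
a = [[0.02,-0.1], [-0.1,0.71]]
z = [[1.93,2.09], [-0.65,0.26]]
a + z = [[1.95, 1.99], [-0.75, 0.97]]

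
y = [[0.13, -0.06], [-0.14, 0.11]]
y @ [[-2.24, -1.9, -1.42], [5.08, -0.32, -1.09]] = [[-0.60, -0.23, -0.12], [0.87, 0.23, 0.08]]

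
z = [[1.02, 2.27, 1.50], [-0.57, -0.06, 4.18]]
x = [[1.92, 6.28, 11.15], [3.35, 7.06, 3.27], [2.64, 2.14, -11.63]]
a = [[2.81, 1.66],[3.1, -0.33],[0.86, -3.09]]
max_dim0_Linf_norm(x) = 11.63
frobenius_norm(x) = 19.65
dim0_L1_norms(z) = [1.59, 2.33, 5.68]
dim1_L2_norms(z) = [2.91, 4.22]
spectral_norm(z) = 4.51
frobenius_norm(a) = 5.54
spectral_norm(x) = 17.16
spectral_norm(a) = 4.29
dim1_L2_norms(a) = [3.26, 3.12, 3.21]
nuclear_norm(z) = 6.94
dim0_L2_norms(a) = [4.27, 3.52]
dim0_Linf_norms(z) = [1.02, 2.27, 4.18]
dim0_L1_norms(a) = [6.77, 5.08]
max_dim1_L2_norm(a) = 3.26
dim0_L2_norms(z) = [1.17, 2.27, 4.44]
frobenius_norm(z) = 5.12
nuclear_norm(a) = 7.79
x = a @ z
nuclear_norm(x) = 26.73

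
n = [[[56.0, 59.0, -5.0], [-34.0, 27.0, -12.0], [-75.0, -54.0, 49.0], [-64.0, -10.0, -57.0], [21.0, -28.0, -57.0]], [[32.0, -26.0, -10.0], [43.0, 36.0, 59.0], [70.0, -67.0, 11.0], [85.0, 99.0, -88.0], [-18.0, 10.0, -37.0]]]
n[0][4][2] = -57.0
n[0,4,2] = -57.0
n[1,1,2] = 59.0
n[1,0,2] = -10.0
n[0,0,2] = -5.0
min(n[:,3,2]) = -88.0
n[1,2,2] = 11.0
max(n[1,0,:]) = 32.0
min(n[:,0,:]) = -26.0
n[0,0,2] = -5.0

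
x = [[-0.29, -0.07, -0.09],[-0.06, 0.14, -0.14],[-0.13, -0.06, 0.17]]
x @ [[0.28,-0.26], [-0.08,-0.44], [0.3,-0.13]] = [[-0.10, 0.12], [-0.07, -0.03], [0.02, 0.04]]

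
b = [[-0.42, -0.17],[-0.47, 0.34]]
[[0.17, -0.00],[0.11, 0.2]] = b@[[-0.34, -0.15], [-0.15, 0.38]]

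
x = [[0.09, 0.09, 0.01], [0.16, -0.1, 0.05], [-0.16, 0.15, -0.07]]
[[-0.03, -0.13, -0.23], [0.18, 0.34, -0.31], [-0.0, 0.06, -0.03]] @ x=[[0.01, -0.02, 0.01],[0.12, -0.06, 0.04],[0.01, -0.01, 0.01]]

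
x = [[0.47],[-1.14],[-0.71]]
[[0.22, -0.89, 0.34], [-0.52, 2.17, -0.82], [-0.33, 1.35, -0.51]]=x@[[0.46,-1.90,0.72]]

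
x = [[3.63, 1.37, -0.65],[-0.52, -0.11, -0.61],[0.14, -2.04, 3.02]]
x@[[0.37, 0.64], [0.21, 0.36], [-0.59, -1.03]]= [[2.01,  3.49], [0.14,  0.26], [-2.16,  -3.76]]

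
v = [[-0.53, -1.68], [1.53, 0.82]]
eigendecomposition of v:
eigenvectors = [[0.72+0.00j, 0.72-0.00j], [-0.29-0.63j, -0.29+0.63j]]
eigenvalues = [(0.14+1.45j), (0.14-1.45j)]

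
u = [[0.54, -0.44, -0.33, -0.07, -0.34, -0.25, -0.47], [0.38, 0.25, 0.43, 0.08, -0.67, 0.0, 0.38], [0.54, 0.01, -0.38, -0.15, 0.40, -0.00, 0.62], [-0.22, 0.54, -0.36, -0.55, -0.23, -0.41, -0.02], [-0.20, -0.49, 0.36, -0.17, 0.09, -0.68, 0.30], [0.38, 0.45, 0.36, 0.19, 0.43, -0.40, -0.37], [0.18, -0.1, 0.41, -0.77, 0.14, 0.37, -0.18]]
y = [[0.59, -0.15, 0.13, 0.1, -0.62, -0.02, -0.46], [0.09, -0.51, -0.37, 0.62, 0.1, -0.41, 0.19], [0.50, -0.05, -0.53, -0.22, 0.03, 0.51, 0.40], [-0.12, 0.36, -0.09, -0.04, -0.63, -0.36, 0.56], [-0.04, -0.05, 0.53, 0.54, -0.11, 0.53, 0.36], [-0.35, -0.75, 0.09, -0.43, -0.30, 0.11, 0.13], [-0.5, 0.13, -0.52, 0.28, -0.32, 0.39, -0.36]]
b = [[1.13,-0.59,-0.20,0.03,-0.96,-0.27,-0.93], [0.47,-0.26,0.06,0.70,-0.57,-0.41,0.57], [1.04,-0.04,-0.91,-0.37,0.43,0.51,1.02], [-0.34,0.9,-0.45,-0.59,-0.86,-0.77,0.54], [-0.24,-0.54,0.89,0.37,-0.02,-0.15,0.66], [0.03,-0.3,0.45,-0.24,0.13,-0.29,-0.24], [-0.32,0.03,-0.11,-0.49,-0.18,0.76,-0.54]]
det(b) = -0.00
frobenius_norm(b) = 3.91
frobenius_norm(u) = 2.64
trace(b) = -1.48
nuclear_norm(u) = 6.99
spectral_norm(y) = 1.01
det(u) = 0.99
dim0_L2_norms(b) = [1.69, 1.27, 1.44, 1.19, 1.49, 1.33, 1.82]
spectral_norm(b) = 1.99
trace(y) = -0.85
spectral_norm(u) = 1.01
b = u + y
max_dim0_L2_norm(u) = 1.0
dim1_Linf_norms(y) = [0.62, 0.62, 0.53, 0.63, 0.54, 0.75, 0.52]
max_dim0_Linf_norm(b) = 1.13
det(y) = -0.99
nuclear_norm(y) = 7.00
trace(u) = -0.63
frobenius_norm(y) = 2.64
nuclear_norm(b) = 8.94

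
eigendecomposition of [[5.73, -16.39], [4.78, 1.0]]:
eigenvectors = [[(-0.88+0j), -0.88-0.00j], [(-0.13+0.46j), -0.13-0.46j]]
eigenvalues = [(3.36+8.53j), (3.36-8.53j)]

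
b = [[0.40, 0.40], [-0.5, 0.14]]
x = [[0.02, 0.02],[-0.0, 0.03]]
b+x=[[0.42, 0.42], [-0.5, 0.17]]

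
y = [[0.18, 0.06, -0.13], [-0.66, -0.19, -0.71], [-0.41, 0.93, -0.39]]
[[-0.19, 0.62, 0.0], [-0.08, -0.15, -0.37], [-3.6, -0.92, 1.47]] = y @ [[0.50, 2.36, -0.27], [-3.42, -0.70, 1.6], [0.56, -1.79, 0.34]]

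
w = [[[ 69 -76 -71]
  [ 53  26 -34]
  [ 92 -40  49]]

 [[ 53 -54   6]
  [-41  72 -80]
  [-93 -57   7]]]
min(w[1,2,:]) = -93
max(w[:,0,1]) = -54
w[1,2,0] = -93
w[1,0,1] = -54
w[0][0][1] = -76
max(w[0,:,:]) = 92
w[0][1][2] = -34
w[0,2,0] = 92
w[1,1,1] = 72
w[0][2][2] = 49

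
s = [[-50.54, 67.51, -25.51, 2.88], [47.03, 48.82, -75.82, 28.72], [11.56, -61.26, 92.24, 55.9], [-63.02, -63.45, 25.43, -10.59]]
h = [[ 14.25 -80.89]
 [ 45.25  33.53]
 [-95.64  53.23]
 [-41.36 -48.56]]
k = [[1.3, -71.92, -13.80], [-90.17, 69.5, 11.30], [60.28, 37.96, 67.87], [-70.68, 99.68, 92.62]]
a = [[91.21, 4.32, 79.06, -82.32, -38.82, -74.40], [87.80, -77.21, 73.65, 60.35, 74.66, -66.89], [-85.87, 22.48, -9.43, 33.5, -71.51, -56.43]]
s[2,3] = 55.9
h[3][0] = -41.36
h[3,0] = -41.36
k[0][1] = -71.92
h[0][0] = 14.25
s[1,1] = 48.82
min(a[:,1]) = -77.21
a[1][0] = 87.8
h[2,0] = -95.64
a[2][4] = -71.51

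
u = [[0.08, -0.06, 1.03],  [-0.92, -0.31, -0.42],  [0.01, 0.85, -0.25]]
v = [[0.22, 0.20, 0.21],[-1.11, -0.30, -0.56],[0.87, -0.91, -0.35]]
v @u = [[-0.16, 0.10, 0.09], [0.18, -0.32, -0.88], [0.9, -0.07, 1.37]]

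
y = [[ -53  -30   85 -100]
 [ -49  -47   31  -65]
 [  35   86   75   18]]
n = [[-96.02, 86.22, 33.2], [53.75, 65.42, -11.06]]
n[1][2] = -11.06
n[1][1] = 65.42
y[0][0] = -53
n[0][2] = 33.2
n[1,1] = 65.42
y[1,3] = -65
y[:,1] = [-30, -47, 86]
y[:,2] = [85, 31, 75]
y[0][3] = -100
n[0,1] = 86.22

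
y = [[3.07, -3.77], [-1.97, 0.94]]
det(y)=-4.541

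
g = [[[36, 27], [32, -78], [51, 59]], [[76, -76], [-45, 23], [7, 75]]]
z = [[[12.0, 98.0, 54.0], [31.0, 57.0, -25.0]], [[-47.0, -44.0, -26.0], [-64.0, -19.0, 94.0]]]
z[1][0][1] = -44.0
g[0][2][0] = 51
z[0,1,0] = 31.0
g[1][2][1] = 75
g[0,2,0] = 51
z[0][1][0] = 31.0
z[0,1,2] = -25.0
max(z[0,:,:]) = 98.0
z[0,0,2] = 54.0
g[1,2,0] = 7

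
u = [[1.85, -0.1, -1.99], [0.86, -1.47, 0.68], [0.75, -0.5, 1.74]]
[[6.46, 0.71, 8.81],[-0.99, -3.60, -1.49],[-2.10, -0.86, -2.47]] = u @ [[1.72, 0.6, 2.60],[0.90, 2.83, 1.57],[-1.69, 0.06, -2.09]]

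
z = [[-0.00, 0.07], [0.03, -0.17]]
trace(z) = -0.17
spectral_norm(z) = 0.19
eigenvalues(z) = [0.01, -0.18]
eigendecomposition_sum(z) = [[0.01,0.0], [0.0,0.00]] + [[-0.01, 0.07],[0.03, -0.17]]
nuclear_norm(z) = 0.20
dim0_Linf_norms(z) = [0.03, 0.17]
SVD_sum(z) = [[-0.01, 0.07],[0.03, -0.17]] + [[0.01, 0.0],[0.00, 0.00]]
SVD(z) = [[0.37,-0.93], [-0.93,-0.37]] @ diag([0.185936660599445, 0.011294168633715197]) @ [[-0.15, 0.99], [-0.99, -0.15]]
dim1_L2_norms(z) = [0.07, 0.17]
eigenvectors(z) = [[0.99, -0.36], [0.16, 0.93]]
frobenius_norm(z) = 0.19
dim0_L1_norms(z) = [0.03, 0.24]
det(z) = -0.00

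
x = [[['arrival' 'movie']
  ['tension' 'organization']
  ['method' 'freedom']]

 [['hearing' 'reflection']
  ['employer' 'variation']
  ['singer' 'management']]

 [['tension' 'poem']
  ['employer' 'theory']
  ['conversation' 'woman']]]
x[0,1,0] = 'tension'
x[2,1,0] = 'employer'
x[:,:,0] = [['arrival', 'tension', 'method'], ['hearing', 'employer', 'singer'], ['tension', 'employer', 'conversation']]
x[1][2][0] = 'singer'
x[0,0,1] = 'movie'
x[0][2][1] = 'freedom'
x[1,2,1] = 'management'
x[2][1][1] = 'theory'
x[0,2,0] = 'method'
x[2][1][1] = 'theory'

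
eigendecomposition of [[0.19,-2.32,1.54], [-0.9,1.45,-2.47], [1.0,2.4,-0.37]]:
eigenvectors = [[-0.77+0.00j, (-0.61-0.02j), (-0.61+0.02j)], [0.54+0.00j, (0.37+0.35j), 0.37-0.35j], [(0.35+0j), 0.61+0.00j, 0.61-0.00j]]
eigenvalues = [(1.1+0j), (0.08+1.33j), (0.08-1.33j)]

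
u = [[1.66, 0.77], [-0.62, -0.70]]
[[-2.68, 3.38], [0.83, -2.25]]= u @ [[-1.81, 0.93], [0.42, 2.39]]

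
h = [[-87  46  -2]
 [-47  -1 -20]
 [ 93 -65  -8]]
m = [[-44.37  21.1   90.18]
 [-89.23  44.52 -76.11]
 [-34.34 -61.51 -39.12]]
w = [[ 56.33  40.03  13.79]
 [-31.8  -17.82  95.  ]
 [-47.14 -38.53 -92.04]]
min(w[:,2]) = -92.04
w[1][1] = -17.82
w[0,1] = 40.03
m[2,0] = -34.34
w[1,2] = 95.0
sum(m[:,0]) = -167.94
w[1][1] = -17.82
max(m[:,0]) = -34.34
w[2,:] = [-47.14, -38.53, -92.04]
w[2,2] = -92.04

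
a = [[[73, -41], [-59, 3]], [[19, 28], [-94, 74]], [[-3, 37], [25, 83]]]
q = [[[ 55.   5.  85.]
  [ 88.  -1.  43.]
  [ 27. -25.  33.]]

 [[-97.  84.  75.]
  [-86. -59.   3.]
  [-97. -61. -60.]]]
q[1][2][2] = -60.0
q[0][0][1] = 5.0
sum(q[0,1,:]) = 130.0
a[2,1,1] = 83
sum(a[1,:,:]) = 27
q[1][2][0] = -97.0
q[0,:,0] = [55.0, 88.0, 27.0]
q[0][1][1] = -1.0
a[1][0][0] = 19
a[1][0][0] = 19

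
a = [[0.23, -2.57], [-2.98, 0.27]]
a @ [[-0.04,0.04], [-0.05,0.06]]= [[0.12, -0.14], [0.11, -0.10]]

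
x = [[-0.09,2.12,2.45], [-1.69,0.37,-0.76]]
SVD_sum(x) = [[0.13,2.04,2.51], [-0.02,-0.27,-0.33]] + [[-0.22,0.08,-0.06], [-1.67,0.64,-0.43]]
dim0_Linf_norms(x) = [1.69, 2.12, 2.45]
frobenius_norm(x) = 3.75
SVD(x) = [[-0.99, 0.13],  [0.13, 0.99]] @ diag([3.2598154356019844, 1.8572030922360234]) @ [[-0.04, -0.63, -0.78], [-0.91, 0.35, -0.23]]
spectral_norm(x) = 3.26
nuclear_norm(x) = 5.12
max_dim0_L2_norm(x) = 2.57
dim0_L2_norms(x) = [1.69, 2.15, 2.57]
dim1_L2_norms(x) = [3.24, 1.89]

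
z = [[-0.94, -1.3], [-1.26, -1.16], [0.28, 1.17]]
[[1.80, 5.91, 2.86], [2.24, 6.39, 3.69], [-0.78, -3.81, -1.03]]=z @ [[-1.49,-2.66,-2.72], [-0.31,-2.62,-0.23]]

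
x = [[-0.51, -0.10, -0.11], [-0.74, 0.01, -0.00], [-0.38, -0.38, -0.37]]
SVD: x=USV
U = [[-0.52, -0.08, -0.85], [-0.68, -0.57, 0.46], [-0.53, 0.82, 0.24]]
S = [1.03, 0.45, 0.0]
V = [[0.94,0.24,0.24], [0.34,-0.68,-0.65], [-0.01,-0.69,0.72]]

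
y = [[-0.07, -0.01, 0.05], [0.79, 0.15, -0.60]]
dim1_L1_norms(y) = [0.13, 1.54]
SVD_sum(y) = [[-0.07, -0.01, 0.05], [0.79, 0.15, -0.6]] + [[-0.0, 0.00, -0.0], [-0.0, 0.0, -0.0]]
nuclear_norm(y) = 1.01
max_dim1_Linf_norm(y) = 0.79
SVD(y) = [[-0.09, 1.0], [1.0, 0.09]] @ diag([1.0070178508601755, 0.003879181479839827]) @ [[0.79,  0.15,  -0.6],[-0.48,  0.75,  -0.45]]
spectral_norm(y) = 1.01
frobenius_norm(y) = 1.01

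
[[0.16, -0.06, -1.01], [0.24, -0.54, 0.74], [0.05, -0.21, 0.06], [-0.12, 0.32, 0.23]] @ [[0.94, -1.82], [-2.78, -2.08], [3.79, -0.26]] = [[-3.51,0.10], [4.53,0.49], [0.86,0.33], [-0.13,-0.51]]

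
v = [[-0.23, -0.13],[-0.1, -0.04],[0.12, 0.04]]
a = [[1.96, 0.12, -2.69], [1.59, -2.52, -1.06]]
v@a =[[-0.66, 0.30, 0.76],  [-0.26, 0.09, 0.31],  [0.3, -0.09, -0.37]]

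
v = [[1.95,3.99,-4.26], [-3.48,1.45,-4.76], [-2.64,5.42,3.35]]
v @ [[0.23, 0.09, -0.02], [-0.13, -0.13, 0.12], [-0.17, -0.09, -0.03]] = [[0.65, 0.04, 0.57], [-0.18, -0.07, 0.39], [-1.88, -1.24, 0.60]]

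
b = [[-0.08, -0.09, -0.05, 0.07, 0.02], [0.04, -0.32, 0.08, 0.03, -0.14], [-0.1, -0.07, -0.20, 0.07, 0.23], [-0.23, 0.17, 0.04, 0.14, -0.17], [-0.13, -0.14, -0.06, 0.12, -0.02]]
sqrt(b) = [[(-0.06-0.01j),(-0.17+0.13j),(-0.21-0.04j),(0.05-0.02j),(0.37+0.07j)], [-0.05j,(0.02+0.5j),0.05-0.14j,-0.01-0.06j,-0.04+0.25j], [(0.03+0j),-0.48-0.03j,(-0.45+0.01j),-0.08+0.00j,0.91-0.02j], [(-0.6+0j),(0.05-0.02j),-0.23+0.01j,(0.37+0j),0.24-0.01j], [(-0.15-0.02j),(-0.32+0.24j),-0.43-0.07j,(0.07-0.03j),0.69+0.12j]]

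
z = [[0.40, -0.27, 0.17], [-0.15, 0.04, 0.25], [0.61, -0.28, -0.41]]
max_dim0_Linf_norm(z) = 0.61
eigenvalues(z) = [0.5, -0.47, 0.0]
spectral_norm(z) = 0.90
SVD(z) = [[-0.42, -0.86, -0.29], [0.27, -0.42, 0.87], [-0.87, 0.28, 0.41]] @ diag([0.8951019830937936, 0.4071760018649105, 0.00037863817085749746]) @ [[-0.82, 0.41, 0.39], [-0.27, 0.33, -0.9], [0.50, 0.85, 0.17]]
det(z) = -0.00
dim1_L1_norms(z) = [0.84, 0.44, 1.3]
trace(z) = 0.03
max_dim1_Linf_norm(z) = 0.61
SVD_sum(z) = [[0.31, -0.15, -0.15], [-0.20, 0.1, 0.09], [0.64, -0.32, -0.31]] + [[0.09, -0.12, 0.32], [0.05, -0.06, 0.16], [-0.03, 0.04, -0.10]] + [[-0.00, -0.00, -0.00],[0.00, 0.0, 0.00],[0.00, 0.00, 0.00]]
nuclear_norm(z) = 1.30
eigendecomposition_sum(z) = [[0.51, -0.30, 0.01],[0.02, -0.01, 0.00],[0.33, -0.2, 0.01]] + [[-0.11, 0.03, 0.16], [-0.17, 0.05, 0.25], [0.28, -0.08, -0.42]] + [[-0.00, 0.00, 0.00], [-0.0, 0.0, 0.0], [-0.00, 0.0, 0.0]]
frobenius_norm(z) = 0.98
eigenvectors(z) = [[0.84, -0.31, 0.5],[0.03, -0.49, 0.85],[0.55, 0.82, 0.17]]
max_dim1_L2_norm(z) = 0.79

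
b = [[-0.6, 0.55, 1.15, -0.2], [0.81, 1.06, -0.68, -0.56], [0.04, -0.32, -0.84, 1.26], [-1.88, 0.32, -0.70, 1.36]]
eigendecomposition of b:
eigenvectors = [[0.71+0.00j, -0.14+0.18j, -0.14-0.18j, (0.21+0j)], [-0.27+0.00j, -0.21-0.45j, (-0.21+0.45j), 0.97+0.00j], [(-0.56+0j), -0.34+0.30j, (-0.34-0.3j), -0.11+0.00j], [0.33+0.00j, (-0.7+0j), (-0.7-0j), 0.05+0.00j]]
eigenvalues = [(-1.79+0j), (0.75+0.97j), (0.75-0.97j), (1.28+0j)]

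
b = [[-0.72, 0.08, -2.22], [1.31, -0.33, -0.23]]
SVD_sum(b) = [[-0.87, 0.12, -2.16], [0.11, -0.02, 0.27]] + [[0.15, -0.04, -0.06],[1.20, -0.31, -0.50]]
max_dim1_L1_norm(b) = 3.02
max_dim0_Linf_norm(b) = 2.22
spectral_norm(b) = 2.35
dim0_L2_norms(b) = [1.49, 0.34, 2.23]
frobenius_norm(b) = 2.71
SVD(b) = [[-0.99, 0.13], [0.13, 0.99]] @ diag([2.347591605501939, 1.3490417539041675]) @ [[0.37, -0.05, 0.93], [0.90, -0.24, -0.38]]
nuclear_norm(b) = 3.70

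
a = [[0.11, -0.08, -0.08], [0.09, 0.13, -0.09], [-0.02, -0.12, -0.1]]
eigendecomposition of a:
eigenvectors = [[0.30-0.47j, (0.3+0.47j), (0.36+0j)], [-0.75+0.00j, (-0.75-0j), 0.19+0.00j], [0.35-0.04j, (0.35+0.04j), 0.91+0.00j]]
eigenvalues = [(0.14+0.05j), (0.14-0.05j), (-0.13+0j)]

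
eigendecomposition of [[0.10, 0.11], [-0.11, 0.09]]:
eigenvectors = [[0.71+0.00j, 0.71-0.00j], [-0.03+0.71j, -0.03-0.71j]]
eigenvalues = [(0.1+0.11j), (0.1-0.11j)]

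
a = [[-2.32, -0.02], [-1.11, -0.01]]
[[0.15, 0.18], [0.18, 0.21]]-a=[[2.47, 0.2],[1.29, 0.22]]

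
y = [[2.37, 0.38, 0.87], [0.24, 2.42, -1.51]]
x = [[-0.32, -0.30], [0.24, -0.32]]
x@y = [[-0.83, -0.85, 0.17], [0.49, -0.68, 0.69]]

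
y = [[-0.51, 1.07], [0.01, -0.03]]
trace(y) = -0.54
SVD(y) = [[-1.00, 0.03], [0.03, 1.00]] @ diag([1.1857423624262884, 0.0038794262107557606]) @ [[0.43, -0.90], [-0.9, -0.43]]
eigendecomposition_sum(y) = [[-0.51, 1.09], [0.01, -0.02]] + [[-0.0, -0.02], [-0.0, -0.01]]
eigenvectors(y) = [[-1.0, -0.91], [0.02, -0.42]]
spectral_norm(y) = 1.19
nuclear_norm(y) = 1.19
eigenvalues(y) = [-0.53, -0.01]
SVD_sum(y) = [[-0.51, 1.07], [0.01, -0.03]] + [[-0.00,-0.00], [-0.0,-0.0]]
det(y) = 0.00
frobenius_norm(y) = 1.19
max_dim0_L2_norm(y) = 1.07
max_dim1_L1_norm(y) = 1.58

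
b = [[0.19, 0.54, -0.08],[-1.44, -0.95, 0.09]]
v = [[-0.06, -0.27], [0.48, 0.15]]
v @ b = [[0.38, 0.22, -0.02], [-0.12, 0.12, -0.02]]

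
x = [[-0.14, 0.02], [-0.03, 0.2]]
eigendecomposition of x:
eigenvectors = [[-1.0, -0.06], [-0.09, -1.00]]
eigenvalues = [-0.14, 0.2]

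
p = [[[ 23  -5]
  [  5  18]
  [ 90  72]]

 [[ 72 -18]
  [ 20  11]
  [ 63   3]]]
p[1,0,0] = 72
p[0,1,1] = 18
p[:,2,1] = [72, 3]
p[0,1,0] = 5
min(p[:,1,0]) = 5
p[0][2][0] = 90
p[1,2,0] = 63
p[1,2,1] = 3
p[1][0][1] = -18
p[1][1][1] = 11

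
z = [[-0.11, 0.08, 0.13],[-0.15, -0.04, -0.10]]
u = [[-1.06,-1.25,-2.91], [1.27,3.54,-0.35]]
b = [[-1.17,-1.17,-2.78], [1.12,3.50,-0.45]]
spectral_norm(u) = 4.21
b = u + z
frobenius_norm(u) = 5.04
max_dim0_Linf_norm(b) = 3.5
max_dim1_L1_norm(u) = 5.22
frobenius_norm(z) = 0.26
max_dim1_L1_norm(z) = 0.32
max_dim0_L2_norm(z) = 0.19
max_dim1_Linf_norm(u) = 3.54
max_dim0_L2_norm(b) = 3.69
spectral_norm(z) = 0.19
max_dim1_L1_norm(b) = 5.12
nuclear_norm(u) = 6.99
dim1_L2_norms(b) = [3.24, 3.7]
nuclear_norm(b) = 6.83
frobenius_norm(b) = 4.92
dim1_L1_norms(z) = [0.32, 0.29]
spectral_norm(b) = 4.07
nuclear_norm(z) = 0.37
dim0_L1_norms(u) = [2.33, 4.79, 3.26]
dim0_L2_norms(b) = [1.62, 3.69, 2.82]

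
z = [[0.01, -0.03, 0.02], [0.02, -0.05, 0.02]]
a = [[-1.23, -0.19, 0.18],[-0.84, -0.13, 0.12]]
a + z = [[-1.22, -0.22, 0.20],[-0.82, -0.18, 0.14]]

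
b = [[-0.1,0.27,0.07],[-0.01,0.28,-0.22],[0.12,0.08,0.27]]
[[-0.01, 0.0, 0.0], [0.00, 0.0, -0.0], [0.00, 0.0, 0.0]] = b@[[0.05, 0.00, -0.02], [0.00, 0.0, -0.0], [-0.02, -0.00, 0.01]]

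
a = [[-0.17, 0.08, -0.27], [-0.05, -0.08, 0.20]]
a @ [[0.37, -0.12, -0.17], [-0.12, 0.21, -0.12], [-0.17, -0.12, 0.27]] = [[-0.03,  0.07,  -0.05], [-0.04,  -0.03,  0.07]]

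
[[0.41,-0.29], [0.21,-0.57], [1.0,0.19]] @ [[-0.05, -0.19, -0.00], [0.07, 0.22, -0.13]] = [[-0.04,  -0.14,  0.04], [-0.05,  -0.17,  0.07], [-0.04,  -0.15,  -0.02]]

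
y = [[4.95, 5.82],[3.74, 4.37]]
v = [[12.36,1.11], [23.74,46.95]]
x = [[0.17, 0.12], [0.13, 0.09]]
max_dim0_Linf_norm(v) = 46.95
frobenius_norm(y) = 9.56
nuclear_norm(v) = 63.48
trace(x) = 0.26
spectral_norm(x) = 0.26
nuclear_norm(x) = 0.26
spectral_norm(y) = 9.56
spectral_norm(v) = 53.04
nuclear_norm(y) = 9.58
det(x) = -0.00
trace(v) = 59.31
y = x @ v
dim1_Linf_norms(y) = [5.82, 4.37]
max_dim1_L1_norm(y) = 10.77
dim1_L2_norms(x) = [0.21, 0.16]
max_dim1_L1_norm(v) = 70.69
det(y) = -0.14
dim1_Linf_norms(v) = [12.36, 46.95]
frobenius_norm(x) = 0.26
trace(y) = 9.32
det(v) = 553.95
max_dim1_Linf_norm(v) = 46.95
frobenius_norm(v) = 54.05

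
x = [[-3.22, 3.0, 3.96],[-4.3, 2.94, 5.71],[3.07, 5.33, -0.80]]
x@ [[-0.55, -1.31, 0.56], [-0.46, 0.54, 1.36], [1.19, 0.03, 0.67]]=[[5.10, 5.96, 4.93], [7.81, 7.39, 5.42], [-5.09, -1.17, 8.43]]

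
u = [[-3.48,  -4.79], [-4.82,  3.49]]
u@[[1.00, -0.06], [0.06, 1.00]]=[[-3.77, -4.58], [-4.61, 3.78]]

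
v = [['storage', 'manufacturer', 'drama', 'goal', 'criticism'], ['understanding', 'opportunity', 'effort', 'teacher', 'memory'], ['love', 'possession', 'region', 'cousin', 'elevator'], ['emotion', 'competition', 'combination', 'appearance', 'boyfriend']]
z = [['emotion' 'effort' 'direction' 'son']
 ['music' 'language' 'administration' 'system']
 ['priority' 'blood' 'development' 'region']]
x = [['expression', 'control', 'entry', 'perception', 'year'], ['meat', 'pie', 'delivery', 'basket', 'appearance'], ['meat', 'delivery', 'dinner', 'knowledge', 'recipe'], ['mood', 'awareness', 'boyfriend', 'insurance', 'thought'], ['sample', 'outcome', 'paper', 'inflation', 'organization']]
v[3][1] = 'competition'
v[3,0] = 'emotion'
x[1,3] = 'basket'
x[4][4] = 'organization'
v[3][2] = 'combination'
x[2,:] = ['meat', 'delivery', 'dinner', 'knowledge', 'recipe']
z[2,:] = ['priority', 'blood', 'development', 'region']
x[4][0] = 'sample'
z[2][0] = 'priority'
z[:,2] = ['direction', 'administration', 'development']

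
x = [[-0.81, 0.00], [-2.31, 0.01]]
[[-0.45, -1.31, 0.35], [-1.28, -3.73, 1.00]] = x @ [[0.55, 1.62, -0.43], [-0.68, 1.48, 0.54]]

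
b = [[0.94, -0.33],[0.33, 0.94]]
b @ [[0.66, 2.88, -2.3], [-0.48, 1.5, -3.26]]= [[0.78, 2.21, -1.09], [-0.23, 2.36, -3.82]]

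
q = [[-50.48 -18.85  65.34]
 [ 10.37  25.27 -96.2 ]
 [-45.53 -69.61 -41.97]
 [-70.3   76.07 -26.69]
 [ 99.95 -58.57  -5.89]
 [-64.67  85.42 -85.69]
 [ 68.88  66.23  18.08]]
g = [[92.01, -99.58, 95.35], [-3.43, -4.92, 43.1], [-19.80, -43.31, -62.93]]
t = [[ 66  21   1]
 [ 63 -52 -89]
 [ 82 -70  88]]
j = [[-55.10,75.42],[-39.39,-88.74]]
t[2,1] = -70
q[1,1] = 25.27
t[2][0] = 82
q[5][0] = -64.67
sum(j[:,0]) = -94.49000000000001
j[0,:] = [-55.1, 75.42]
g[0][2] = 95.35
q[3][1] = 76.07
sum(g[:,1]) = -147.81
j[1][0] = -39.39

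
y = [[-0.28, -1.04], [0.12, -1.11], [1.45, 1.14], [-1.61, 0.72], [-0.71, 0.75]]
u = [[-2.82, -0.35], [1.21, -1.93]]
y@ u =[[-0.47,2.11],  [-1.68,2.1],  [-2.71,-2.71],  [5.41,-0.83],  [2.91,-1.20]]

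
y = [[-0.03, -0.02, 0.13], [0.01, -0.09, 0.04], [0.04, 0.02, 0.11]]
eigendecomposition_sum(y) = [[0.02, 0.01, 0.09], [0.01, 0.0, 0.02], [0.03, 0.01, 0.12]] + [[-0.06, 0.06, 0.03], [-0.00, 0.00, 0.0], [0.01, -0.01, -0.01]] + [[0.00, -0.08, 0.01], [0.01, -0.09, 0.01], [-0.00, 0.03, -0.00]]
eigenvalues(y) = [0.14, -0.06, -0.09]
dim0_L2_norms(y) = [0.05, 0.09, 0.17]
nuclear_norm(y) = 0.32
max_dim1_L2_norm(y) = 0.13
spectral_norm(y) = 0.18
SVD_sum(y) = [[0.00, -0.02, 0.13], [0.0, -0.01, 0.05], [0.00, -0.02, 0.10]] + [[-0.0, -0.0, -0.0], [-0.01, -0.08, -0.01], [0.0, 0.04, 0.01]] + [[-0.03, 0.0, 0.00], [0.02, -0.00, -0.00], [0.03, -0.00, -0.0]]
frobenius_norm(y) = 0.21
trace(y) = -0.01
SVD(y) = [[-0.74,  -0.01,  -0.67], [-0.31,  -0.88,  0.35], [-0.6,  0.47,  0.65]] @ diag([0.17701985178793295, 0.09088735069528704, 0.050034603591616156]) @ [[-0.03, 0.17, -0.98], [0.11, 0.98, 0.17], [0.99, -0.11, -0.05]]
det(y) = 0.00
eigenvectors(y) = [[-0.58, -0.97, -0.66], [-0.16, -0.02, -0.73], [-0.80, 0.23, 0.20]]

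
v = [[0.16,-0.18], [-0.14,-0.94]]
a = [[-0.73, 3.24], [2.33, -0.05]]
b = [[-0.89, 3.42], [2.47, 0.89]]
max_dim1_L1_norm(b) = 4.31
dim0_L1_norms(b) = [3.36, 4.31]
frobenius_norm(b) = 4.40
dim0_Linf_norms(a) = [2.33, 3.24]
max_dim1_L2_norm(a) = 3.32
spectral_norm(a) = 3.40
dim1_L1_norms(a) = [3.97, 2.38]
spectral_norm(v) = 0.96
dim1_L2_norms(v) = [0.24, 0.95]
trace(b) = 0.00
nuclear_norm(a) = 5.61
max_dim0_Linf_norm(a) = 3.24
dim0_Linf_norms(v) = [0.16, 0.94]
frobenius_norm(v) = 0.98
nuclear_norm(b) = 6.15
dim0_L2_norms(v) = [0.21, 0.96]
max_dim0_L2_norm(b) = 3.53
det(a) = -7.51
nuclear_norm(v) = 1.15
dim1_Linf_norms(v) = [0.18, 0.94]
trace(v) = -0.78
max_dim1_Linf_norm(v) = 0.94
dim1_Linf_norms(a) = [3.24, 2.33]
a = b + v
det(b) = -9.24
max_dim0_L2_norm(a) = 3.24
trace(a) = -0.78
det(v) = -0.18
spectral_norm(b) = 3.55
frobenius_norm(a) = 4.06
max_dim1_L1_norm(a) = 3.97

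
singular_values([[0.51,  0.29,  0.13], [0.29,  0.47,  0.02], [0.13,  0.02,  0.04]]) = [0.8, 0.23, 0.0]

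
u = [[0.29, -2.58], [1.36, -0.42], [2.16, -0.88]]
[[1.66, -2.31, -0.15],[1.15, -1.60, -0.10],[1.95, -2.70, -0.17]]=u@[[0.67,-0.93,-0.06], [-0.57,0.79,0.05]]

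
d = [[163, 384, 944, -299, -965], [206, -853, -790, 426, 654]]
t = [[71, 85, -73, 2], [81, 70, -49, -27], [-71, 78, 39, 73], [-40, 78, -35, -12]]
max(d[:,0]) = 206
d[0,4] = -965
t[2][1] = 78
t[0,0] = 71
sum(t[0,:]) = 85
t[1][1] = 70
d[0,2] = 944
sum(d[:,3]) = 127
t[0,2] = -73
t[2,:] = [-71, 78, 39, 73]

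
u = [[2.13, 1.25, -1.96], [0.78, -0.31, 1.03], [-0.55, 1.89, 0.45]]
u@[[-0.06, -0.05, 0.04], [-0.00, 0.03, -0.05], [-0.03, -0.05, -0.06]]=[[-0.07,0.03,0.14], [-0.08,-0.10,-0.02], [0.02,0.06,-0.14]]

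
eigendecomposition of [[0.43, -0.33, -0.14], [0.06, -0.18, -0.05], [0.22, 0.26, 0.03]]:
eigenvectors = [[0.76, -0.18, 0.07], [0.03, 0.19, -0.31], [0.65, -0.97, 0.95]]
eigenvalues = [0.3, 0.02, -0.04]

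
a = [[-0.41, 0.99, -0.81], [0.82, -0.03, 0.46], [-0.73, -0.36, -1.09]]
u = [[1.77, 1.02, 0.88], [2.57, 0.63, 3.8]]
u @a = [[-0.53, 1.40, -1.92], [-3.31, 1.16, -5.93]]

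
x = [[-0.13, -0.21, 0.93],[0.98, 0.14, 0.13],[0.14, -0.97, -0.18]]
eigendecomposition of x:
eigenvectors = [[(-0.6+0j), (0.2+0.51j), (0.2-0.51j)], [0.45+0.00j, (0.63+0j), 0.63-0.00j], [(0.66+0j), (-0.24+0.49j), (-0.24-0.49j)]]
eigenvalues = [(-0.98+0j), (0.41+0.9j), (0.41-0.9j)]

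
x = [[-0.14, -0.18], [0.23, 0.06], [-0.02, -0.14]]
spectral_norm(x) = 0.33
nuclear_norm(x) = 0.47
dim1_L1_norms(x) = [0.32, 0.29, 0.16]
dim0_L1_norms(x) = [0.39, 0.38]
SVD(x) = [[-0.68, -0.35], [0.66, -0.67], [-0.32, -0.65]] @ diag([0.32701012835032933, 0.1468481390971679]) @ [[0.78, 0.63], [-0.63, 0.78]]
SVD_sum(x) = [[-0.17,-0.14],[0.17,0.14],[-0.08,-0.07]] + [[0.03, -0.04], [0.06, -0.08], [0.06, -0.07]]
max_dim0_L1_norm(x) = 0.39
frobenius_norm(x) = 0.36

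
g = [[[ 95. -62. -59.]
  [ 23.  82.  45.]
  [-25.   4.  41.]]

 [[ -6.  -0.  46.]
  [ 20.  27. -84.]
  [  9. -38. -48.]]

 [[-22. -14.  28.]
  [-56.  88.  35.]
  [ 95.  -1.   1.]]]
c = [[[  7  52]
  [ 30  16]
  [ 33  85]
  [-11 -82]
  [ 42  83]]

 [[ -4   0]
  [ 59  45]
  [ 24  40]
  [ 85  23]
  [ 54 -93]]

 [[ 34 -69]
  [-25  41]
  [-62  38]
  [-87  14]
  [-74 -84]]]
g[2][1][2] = 35.0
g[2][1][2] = 35.0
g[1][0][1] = -0.0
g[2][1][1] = 88.0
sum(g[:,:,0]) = 133.0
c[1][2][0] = 24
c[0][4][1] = 83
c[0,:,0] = [7, 30, 33, -11, 42]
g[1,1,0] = 20.0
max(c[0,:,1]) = 85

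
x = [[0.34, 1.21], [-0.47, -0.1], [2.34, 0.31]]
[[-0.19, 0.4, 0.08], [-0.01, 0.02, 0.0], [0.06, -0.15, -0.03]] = x @ [[0.05, -0.11, -0.02], [-0.17, 0.36, 0.07]]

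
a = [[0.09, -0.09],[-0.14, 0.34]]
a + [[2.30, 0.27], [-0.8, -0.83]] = [[2.39, 0.18], [-0.94, -0.49]]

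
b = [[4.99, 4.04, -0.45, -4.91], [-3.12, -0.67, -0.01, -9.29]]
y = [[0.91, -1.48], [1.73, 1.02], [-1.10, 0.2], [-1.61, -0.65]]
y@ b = [[9.16,4.67,-0.39,9.28], [5.45,6.31,-0.79,-17.97], [-6.11,-4.58,0.49,3.54], [-6.01,-6.07,0.73,13.94]]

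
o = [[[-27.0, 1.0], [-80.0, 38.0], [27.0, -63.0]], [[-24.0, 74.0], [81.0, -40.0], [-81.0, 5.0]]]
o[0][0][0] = -27.0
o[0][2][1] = -63.0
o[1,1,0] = 81.0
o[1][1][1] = -40.0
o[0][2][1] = -63.0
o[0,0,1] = 1.0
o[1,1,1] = -40.0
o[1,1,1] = -40.0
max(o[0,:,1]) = 38.0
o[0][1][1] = 38.0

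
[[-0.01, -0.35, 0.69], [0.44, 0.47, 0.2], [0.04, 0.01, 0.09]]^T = [[-0.01, 0.44, 0.04],[-0.35, 0.47, 0.01],[0.69, 0.20, 0.09]]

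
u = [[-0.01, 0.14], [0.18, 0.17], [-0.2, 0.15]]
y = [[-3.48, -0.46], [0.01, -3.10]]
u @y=[[0.04, -0.43], [-0.62, -0.61], [0.7, -0.37]]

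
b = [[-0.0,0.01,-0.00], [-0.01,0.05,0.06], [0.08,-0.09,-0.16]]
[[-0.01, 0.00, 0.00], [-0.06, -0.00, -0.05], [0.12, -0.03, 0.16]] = b @[[-0.16,-0.88,0.45], [-0.95,0.26,0.17], [-0.27,-0.4,-0.88]]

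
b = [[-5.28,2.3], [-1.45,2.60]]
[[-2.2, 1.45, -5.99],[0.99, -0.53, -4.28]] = b @ [[0.77, -0.48, 0.55],[0.81, -0.47, -1.34]]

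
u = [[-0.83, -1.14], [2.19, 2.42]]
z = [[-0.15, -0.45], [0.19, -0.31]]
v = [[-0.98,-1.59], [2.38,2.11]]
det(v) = 1.72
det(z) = 0.13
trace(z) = -0.46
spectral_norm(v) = 3.66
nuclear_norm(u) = 3.69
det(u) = 0.49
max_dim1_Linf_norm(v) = 2.38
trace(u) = 1.59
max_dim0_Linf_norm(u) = 2.42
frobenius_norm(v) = 3.69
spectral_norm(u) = 3.55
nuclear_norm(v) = 4.13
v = z + u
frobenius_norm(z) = 0.60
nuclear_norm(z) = 0.79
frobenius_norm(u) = 3.56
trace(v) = 1.13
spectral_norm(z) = 0.55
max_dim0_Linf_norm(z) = 0.45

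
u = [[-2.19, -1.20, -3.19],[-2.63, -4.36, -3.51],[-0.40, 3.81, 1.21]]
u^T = [[-2.19, -2.63, -0.4], [-1.20, -4.36, 3.81], [-3.19, -3.51, 1.21]]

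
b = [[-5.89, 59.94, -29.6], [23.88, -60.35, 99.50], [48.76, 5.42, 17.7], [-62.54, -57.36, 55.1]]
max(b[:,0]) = 48.76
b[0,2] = -29.6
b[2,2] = 17.7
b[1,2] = 99.5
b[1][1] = -60.35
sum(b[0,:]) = 24.449999999999996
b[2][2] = 17.7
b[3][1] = -57.36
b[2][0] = 48.76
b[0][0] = -5.89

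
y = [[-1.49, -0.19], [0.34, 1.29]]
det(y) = -1.86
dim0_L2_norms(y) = [1.53, 1.3]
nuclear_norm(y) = 2.78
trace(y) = -0.20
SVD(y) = [[-0.81, 0.59], [0.59, 0.81]] @ diag([1.6752620915124685, 1.1087817299817264]) @ [[0.84,0.55], [-0.55,0.84]]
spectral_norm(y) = 1.68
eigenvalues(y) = [-1.47, 1.27]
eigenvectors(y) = [[-0.99, 0.07], [0.12, -1.00]]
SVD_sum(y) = [[-1.13, -0.74],[0.83, 0.54]] + [[-0.36, 0.55], [-0.49, 0.75]]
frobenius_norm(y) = 2.01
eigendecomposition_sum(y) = [[-1.48, -0.1], [0.18, 0.01]] + [[-0.01, -0.09], [0.16, 1.28]]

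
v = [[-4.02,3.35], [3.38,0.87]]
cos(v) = [[0.5, -0.69], [-0.69, -0.50]]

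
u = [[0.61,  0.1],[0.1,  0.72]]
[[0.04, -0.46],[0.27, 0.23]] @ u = [[-0.02, -0.33], [0.19, 0.19]]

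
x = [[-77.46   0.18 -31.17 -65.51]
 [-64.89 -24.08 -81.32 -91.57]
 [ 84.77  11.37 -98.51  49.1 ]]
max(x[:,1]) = 11.37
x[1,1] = -24.08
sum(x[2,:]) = 46.73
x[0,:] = [-77.46, 0.18, -31.17, -65.51]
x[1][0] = -64.89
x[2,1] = 11.37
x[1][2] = -81.32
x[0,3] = -65.51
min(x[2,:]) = -98.51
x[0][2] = -31.17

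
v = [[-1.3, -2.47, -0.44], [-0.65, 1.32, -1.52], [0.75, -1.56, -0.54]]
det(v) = 7.68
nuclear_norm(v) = 6.40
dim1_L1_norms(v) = [4.21, 3.49, 2.85]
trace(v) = -0.52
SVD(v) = [[-0.82,-0.46,-0.34], [0.37,-0.88,0.31], [-0.44,0.13,0.89]] @ diag([3.2338838720035263, 1.951358390729041, 1.2172491664925678]) @ [[0.15,  0.99,  0.01], [0.65,  -0.11,  0.75], [0.74,  -0.11,  -0.66]]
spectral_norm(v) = 3.23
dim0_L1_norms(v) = [2.7, 5.35, 2.5]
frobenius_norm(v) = 3.97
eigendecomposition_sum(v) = [[0.26+0.00j, (-1.04+0j), 0.46-0.00j], [-0.46-0.00j, (1.86+0j), -0.83+0.00j], [0.29+0.00j, -1.16+0.00j, 0.52-0.00j]] + [[-0.78+0.13j, -0.72-0.84j, (-0.45-1.46j)], [-0.09+0.17j, -0.27+0.01j, -0.35-0.14j], [(0.23+0.31j), (-0.2+0.49j), (-0.53+0.52j)]] + [[-0.78-0.13j, -0.72+0.84j, (-0.45+1.46j)], [(-0.09-0.17j), -0.27-0.01j, (-0.35+0.14j)], [(0.23-0.31j), (-0.2-0.49j), (-0.53-0.52j)]]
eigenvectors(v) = [[(0.43+0j), -0.88+0.00j, (-0.88-0j)], [-0.77+0.00j, -0.13+0.17j, (-0.13-0.17j)], [(0.48+0j), 0.20+0.38j, (0.2-0.38j)]]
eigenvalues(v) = [(2.63+0j), (-1.58+0.66j), (-1.58-0.66j)]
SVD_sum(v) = [[-0.40, -2.61, -0.03], [0.18, 1.17, 0.02], [-0.22, -1.42, -0.02]] + [[-0.59, 0.1, -0.68], [-1.11, 0.19, -1.28], [0.17, -0.03, 0.19]] + [[-0.31, 0.04, 0.27], [0.28, -0.04, -0.25], [0.8, -0.11, -0.71]]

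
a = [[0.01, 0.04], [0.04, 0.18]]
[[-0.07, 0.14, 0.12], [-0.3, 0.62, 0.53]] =a @ [[0.14,3.36,0.80], [-1.69,2.70,2.75]]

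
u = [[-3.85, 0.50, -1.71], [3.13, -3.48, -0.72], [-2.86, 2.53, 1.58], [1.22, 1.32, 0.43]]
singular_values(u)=[6.88, 3.48, 1.19]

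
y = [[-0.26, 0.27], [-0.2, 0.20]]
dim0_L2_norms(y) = [0.33, 0.34]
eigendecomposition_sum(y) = [[(-0.13-0.09j), (0.13+0.12j)], [(-0.1-0.09j), 0.10+0.12j]] + [[(-0.13+0.09j), 0.13-0.12j], [-0.10+0.09j, 0.10-0.12j]]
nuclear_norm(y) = 0.47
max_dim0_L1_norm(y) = 0.47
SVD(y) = [[-0.80,  -0.6], [-0.60,  0.80]] @ diag([0.46955495729227953, 0.004259352327005827]) @ [[0.70, -0.72], [-0.72, -0.70]]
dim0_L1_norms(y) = [0.46, 0.47]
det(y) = 0.00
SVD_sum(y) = [[-0.26, 0.27], [-0.2, 0.2]] + [[0.0, 0.00],[-0.00, -0.00]]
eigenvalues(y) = [(-0.03+0.03j), (-0.03-0.03j)]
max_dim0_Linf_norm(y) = 0.27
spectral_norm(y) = 0.47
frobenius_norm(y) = 0.47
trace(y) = -0.06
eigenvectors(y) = [[0.76+0.00j, (0.76-0j)], [(0.65+0.09j), 0.65-0.09j]]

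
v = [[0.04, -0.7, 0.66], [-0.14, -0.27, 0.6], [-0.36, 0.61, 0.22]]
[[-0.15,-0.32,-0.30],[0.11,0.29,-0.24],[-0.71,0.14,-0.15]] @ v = [[0.15, 0.01, -0.36],[0.05, -0.3, 0.19],[0.01, 0.37, -0.42]]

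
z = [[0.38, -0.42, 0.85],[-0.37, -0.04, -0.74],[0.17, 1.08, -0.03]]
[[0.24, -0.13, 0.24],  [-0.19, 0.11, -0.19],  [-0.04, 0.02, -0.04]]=z@ [[0.26, -0.15, 0.26], [-0.07, 0.04, -0.07], [0.13, -0.07, 0.13]]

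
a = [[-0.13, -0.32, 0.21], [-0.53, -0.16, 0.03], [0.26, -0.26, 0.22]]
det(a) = 0.001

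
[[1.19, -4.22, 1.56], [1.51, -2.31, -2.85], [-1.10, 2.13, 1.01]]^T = [[1.19, 1.51, -1.1], [-4.22, -2.31, 2.13], [1.56, -2.85, 1.01]]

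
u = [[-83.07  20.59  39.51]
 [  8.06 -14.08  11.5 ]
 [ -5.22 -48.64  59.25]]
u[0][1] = 20.59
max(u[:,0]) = 8.06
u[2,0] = -5.22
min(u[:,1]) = -48.64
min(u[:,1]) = -48.64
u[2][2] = 59.25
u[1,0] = 8.06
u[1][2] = 11.5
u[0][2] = 39.51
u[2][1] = -48.64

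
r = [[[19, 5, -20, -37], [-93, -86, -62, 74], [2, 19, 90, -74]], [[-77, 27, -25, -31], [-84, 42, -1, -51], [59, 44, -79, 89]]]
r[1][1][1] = 42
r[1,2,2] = -79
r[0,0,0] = 19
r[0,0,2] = -20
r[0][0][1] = 5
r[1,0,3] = -31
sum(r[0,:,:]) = -163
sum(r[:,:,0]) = -174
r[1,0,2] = -25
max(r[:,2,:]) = 90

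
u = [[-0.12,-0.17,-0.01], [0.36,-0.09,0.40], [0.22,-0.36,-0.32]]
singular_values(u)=[0.56, 0.52, 0.19]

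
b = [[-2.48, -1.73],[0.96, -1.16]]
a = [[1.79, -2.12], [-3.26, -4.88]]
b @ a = [[1.20, 13.7], [5.5, 3.63]]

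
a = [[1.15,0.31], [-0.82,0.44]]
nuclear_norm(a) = 1.95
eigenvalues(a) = [(0.8+0.36j), (0.8-0.36j)]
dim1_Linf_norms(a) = [1.15, 0.82]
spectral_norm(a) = 1.41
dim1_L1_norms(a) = [1.46, 1.26]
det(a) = 0.76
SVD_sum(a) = [[1.15, -0.00], [-0.82, 0.00]] + [[0.00, 0.31],  [0.0, 0.44]]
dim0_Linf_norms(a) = [1.15, 0.44]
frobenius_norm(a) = 1.51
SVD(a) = [[-0.81, 0.58],[0.58, 0.81]] @ diag([1.4124131276768446, 0.5382277926362712]) @ [[-1.00, 0.00], [0.00, 1.00]]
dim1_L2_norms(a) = [1.19, 0.93]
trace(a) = 1.59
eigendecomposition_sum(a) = [[0.57-0.22j, (0.15-0.34j)], [-0.41+0.91j, 0.22+0.57j]] + [[0.58+0.22j, (0.15+0.34j)],[(-0.41-0.91j), 0.22-0.57j]]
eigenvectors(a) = [[-0.37-0.37j, -0.37+0.37j], [(0.85+0j), (0.85-0j)]]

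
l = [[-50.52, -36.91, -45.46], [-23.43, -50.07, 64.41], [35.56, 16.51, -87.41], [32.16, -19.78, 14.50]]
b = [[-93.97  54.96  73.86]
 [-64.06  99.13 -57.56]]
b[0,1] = 54.96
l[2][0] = 35.56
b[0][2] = 73.86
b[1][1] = 99.13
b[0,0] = -93.97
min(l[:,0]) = -50.52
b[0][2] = 73.86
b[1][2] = -57.56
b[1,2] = -57.56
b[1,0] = -64.06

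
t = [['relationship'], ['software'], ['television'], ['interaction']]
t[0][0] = 'relationship'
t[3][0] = 'interaction'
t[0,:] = ['relationship']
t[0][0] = 'relationship'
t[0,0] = 'relationship'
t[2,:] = ['television']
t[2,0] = 'television'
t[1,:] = ['software']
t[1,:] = ['software']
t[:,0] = ['relationship', 'software', 'television', 'interaction']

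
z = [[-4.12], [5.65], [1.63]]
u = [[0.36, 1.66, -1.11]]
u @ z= [[6.09]]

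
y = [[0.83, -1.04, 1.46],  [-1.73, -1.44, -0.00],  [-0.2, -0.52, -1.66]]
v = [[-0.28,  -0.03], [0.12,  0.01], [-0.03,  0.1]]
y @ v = [[-0.40,  0.11], [0.31,  0.04], [0.04,  -0.17]]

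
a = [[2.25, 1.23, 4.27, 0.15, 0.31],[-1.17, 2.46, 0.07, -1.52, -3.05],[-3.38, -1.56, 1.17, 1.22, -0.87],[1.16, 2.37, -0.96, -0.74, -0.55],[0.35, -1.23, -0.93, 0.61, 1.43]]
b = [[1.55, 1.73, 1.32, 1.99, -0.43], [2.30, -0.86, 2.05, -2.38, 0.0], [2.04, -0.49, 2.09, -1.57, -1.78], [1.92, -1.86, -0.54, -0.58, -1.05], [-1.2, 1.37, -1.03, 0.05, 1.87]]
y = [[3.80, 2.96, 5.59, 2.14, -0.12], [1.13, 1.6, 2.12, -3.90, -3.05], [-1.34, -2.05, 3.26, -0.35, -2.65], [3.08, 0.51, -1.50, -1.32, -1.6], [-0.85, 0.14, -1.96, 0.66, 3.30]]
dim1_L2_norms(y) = [7.68, 5.73, 4.88, 4.04, 3.99]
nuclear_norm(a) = 15.60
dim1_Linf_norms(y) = [5.59, 3.9, 3.26, 3.08, 3.3]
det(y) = -453.85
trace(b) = 4.07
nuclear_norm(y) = 23.21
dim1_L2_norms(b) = [3.36, 3.99, 3.8, 2.98, 2.81]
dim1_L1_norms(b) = [7.02, 7.59, 7.97, 5.95, 5.52]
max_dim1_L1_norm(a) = 8.27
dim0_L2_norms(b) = [4.12, 3.05, 3.42, 3.53, 2.82]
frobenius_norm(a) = 8.67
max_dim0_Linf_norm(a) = 4.27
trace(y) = 10.64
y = a + b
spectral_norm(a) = 5.51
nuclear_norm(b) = 14.19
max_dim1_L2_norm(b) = 3.99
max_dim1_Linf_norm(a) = 4.27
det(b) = 45.60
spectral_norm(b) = 6.08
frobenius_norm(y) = 12.16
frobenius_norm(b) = 7.64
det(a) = 0.50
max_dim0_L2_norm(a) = 4.63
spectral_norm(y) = 8.76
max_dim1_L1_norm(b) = 7.97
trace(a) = 6.57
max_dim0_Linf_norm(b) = 2.38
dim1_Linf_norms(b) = [1.99, 2.38, 2.09, 1.92, 1.87]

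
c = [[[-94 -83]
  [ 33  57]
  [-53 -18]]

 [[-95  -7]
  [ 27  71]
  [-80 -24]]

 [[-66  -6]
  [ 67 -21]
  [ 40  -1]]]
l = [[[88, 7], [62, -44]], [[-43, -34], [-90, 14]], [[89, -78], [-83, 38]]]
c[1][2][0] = -80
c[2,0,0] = -66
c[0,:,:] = [[-94, -83], [33, 57], [-53, -18]]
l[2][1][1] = 38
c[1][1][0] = 27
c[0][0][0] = -94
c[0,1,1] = 57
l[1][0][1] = -34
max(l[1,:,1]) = 14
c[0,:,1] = [-83, 57, -18]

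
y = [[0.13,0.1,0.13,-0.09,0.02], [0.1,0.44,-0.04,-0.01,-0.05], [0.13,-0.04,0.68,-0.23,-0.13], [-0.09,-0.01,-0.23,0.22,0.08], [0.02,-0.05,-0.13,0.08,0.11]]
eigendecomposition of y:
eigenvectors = [[0.2, 0.25, 0.65, 0.69, 0.09], [-0.0, 0.96, -0.22, -0.15, 0.11], [0.88, -0.1, -0.15, -0.14, 0.42], [-0.38, -0.06, 0.33, -0.29, 0.81], [-0.19, -0.09, -0.63, 0.64, 0.39]]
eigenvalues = [0.84, 0.48, 0.0, 0.14, 0.13]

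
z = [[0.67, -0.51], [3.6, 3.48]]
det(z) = 4.17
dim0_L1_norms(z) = [4.27, 3.99]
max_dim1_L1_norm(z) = 7.08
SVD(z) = [[-0.03,-1.00], [-1.0,0.03]] @ diag([5.0086979646049645, 0.8320725325126879]) @ [[-0.72, -0.69],  [-0.69, 0.72]]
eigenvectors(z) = [[-0.44, 0.28],[0.9, -0.96]]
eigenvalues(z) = [1.7, 2.45]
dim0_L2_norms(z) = [3.66, 3.52]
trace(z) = 4.15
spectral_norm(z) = 5.01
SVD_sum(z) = [[0.09, 0.09], [3.62, 3.46]] + [[0.58,  -0.6], [-0.02,  0.02]]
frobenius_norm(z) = 5.08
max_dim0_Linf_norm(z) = 3.6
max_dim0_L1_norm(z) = 4.27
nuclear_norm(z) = 5.84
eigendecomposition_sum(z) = [[4.07,1.17], [-8.25,-2.37]] + [[-3.4, -1.68],[11.85, 5.85]]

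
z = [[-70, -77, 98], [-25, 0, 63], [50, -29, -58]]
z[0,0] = -70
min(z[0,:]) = -77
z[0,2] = 98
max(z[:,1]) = 0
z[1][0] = -25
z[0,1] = -77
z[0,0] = -70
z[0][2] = 98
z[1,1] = 0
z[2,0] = 50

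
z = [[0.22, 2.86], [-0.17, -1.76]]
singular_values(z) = [3.37, 0.03]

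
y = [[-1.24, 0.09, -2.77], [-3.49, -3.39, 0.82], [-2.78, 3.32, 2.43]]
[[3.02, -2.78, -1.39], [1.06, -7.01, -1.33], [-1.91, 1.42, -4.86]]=y @ [[-0.35, 1.15, 1.01], [-0.18, 1.01, -0.64], [-0.94, 0.52, 0.03]]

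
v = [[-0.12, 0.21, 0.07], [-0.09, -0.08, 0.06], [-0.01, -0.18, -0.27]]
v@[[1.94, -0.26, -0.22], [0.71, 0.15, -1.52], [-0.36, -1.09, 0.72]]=[[-0.11, -0.01, -0.24], [-0.25, -0.05, 0.18], [-0.05, 0.27, 0.08]]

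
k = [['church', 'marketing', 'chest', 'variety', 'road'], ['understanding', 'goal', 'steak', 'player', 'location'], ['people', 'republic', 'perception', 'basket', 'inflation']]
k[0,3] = 'variety'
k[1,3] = 'player'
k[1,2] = 'steak'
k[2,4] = 'inflation'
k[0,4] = 'road'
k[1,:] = ['understanding', 'goal', 'steak', 'player', 'location']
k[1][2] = 'steak'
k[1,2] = 'steak'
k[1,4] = 'location'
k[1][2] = 'steak'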